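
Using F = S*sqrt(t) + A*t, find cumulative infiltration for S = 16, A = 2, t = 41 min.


F = S*sqrt(t) + A*t
F = 16*sqrt(41) + 2*41
F = 16*6.403124 + 82

184.4500 mm


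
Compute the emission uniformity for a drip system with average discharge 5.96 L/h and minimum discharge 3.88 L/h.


EU = (q_min/q_avg)*100 = (3.88/5.96)*100 = 65.1007%

65.1007 %


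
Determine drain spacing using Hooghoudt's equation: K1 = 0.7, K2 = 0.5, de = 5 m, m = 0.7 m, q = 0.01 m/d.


S^2 = 8*K2*de*m/q + 4*K1*m^2/q
S^2 = 8*0.5*5*0.7/0.01 + 4*0.7*0.7^2/0.01
S = sqrt(1537.2000)

39.2071 m


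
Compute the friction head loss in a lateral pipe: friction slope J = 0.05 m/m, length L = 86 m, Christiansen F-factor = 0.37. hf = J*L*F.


hf = J * L * F = 0.05 * 86 * 0.37 = 1.5910 m

1.5910 m


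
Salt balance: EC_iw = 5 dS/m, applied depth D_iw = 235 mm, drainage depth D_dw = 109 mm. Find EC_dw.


EC_dw = EC_iw * D_iw / D_dw
EC_dw = 5 * 235 / 109
EC_dw = 1175 / 109

10.7798 dS/m


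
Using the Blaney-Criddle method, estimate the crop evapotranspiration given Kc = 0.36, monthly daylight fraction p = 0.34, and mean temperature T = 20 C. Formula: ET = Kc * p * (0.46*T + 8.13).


ET = Kc * p * (0.46*T + 8.13)
ET = 0.36 * 0.34 * (0.46*20 + 8.13)
ET = 0.36 * 0.34 * 17.3300

2.1212 mm/day


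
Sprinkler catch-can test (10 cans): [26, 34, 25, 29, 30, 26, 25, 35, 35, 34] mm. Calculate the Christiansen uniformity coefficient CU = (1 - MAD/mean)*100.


mean = 29.900000 mm
MAD = 3.700000 mm
CU = (1 - 3.700000/29.900000)*100

87.6254 %


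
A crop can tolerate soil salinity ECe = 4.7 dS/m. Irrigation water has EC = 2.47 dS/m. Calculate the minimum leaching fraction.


LR = ECiw / (5*ECe - ECiw)
LR = 2.47 / (5*4.7 - 2.47)
LR = 2.47 / 21.0300

0.1175


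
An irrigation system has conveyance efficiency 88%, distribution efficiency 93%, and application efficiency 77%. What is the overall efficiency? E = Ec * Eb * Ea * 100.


Ec = 0.88, Eb = 0.93, Ea = 0.77
E = 0.88 * 0.93 * 0.77 * 100 = 63.0168%

63.0168 %


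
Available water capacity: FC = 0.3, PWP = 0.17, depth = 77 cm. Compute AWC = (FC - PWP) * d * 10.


AWC = (FC - PWP) * d * 10
AWC = (0.3 - 0.17) * 77 * 10
AWC = 0.1300 * 77 * 10

100.1000 mm


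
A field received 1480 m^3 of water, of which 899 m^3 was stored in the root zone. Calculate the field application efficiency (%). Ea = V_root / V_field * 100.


Ea = V_root / V_field * 100 = 899 / 1480 * 100 = 60.7432%

60.7432 %


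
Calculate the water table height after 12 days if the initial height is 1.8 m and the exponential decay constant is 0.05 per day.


m = m0 * exp(-k*t)
m = 1.8 * exp(-0.05 * 12)
m = 1.8 * exp(-0.6000)

0.9879 m


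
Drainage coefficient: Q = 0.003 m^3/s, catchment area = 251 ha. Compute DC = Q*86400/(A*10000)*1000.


DC = Q * 86400 / (A * 10000) * 1000
DC = 0.003 * 86400 / (251 * 10000) * 1000
DC = 259200.0000 / 2510000

0.1033 mm/day


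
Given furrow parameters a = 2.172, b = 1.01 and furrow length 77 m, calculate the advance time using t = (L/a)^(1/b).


t = (L/a)^(1/b)
t = (77/2.172)^(1/1.01)
t = 35.451197^(1/1.01)

34.2206 min


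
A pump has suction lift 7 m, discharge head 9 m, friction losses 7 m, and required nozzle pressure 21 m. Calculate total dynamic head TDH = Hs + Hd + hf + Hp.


TDH = Hs + Hd + hf + Hp = 7 + 9 + 7 + 21 = 44

44 m


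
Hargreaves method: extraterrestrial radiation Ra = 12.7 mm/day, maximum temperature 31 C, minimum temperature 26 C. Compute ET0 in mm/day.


Tmean = (Tmax + Tmin)/2 = (31 + 26)/2 = 28.5
ET0 = 0.0023 * 12.7 * (28.5 + 17.8) * sqrt(31 - 26)
ET0 = 0.0023 * 12.7 * 46.3 * 2.236068

3.0241 mm/day


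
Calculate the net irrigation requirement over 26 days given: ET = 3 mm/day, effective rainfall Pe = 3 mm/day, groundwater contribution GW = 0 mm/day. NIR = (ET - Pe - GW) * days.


Daily deficit = ET - Pe - GW = 3 - 3 - 0 = 0 mm/day
NIR = 0 * 26 = 0 mm

0 mm


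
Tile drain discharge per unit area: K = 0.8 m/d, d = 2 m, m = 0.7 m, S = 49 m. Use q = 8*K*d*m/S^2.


q = 8*K*d*m/S^2
q = 8*0.8*2*0.7/49^2
q = 8.9600 / 2401

0.0037 m/d


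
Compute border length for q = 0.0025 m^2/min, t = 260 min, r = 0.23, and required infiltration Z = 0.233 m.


L = q*t/((1+r)*Z)
L = 0.0025*260/((1+0.23)*0.233)
L = 0.65/0.28659

2.2680 m


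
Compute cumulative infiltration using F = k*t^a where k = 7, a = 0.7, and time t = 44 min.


F = k * t^a = 7 * 44^0.7
F = 7 * 14.138941

98.9726 mm


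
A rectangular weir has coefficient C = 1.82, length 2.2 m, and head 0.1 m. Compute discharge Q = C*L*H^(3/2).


Q = C * L * H^(3/2) = 1.82 * 2.2 * 0.1^1.5 = 1.82 * 2.2 * 0.031623

0.1266 m^3/s


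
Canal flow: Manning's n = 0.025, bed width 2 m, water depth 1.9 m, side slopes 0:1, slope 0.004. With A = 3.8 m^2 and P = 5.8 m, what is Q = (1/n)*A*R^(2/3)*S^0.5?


R = A/P = 3.8/5.8 = 0.655172
Q = (1/0.025) * 3.8 * 0.655172^(2/3) * 0.004^0.5

7.2518 m^3/s


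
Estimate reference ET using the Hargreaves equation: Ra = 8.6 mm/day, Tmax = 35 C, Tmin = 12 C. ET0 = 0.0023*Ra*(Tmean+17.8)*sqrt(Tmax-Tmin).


Tmean = (Tmax + Tmin)/2 = (35 + 12)/2 = 23.5
ET0 = 0.0023 * 8.6 * (23.5 + 17.8) * sqrt(35 - 12)
ET0 = 0.0023 * 8.6 * 41.3 * 4.795832

3.9178 mm/day


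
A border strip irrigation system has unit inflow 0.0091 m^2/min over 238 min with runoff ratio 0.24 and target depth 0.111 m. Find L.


L = q*t/((1+r)*Z)
L = 0.0091*238/((1+0.24)*0.111)
L = 2.1658/0.13764

15.7353 m


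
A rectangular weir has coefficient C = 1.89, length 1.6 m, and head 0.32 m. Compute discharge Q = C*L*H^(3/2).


Q = C * L * H^(3/2) = 1.89 * 1.6 * 0.32^1.5 = 1.89 * 1.6 * 0.181019

0.5474 m^3/s


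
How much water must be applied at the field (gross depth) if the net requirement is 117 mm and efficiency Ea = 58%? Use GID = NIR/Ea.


Ea = 58% = 0.58
GID = NIR / Ea = 117 / 0.58 = 201.7241 mm

201.7241 mm


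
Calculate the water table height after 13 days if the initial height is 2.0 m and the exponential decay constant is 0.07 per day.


m = m0 * exp(-k*t)
m = 2.0 * exp(-0.07 * 13)
m = 2.0 * exp(-0.9100)

0.8050 m


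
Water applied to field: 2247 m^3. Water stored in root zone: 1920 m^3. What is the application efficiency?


Ea = V_root / V_field * 100 = 1920 / 2247 * 100 = 85.4473%

85.4473 %


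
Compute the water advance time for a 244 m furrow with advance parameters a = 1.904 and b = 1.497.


t = (L/a)^(1/b)
t = (244/1.904)^(1/1.497)
t = 128.151261^(1/1.497)

25.5838 min


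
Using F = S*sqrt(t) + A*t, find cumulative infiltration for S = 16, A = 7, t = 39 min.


F = S*sqrt(t) + A*t
F = 16*sqrt(39) + 7*39
F = 16*6.244998 + 273

372.9200 mm


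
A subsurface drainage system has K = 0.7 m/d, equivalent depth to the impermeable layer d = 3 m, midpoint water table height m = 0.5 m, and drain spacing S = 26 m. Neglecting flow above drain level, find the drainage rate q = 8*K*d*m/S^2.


q = 8*K*d*m/S^2
q = 8*0.7*3*0.5/26^2
q = 8.4000 / 676

0.0124 m/d


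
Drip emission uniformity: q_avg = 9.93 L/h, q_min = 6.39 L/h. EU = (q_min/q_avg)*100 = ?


EU = (q_min/q_avg)*100 = (6.39/9.93)*100 = 64.3505%

64.3505 %


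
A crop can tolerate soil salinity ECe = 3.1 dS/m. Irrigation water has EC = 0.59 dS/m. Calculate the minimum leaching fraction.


LR = ECiw / (5*ECe - ECiw)
LR = 0.59 / (5*3.1 - 0.59)
LR = 0.59 / 14.9100

0.0396


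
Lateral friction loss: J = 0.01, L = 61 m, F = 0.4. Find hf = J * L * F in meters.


hf = J * L * F = 0.01 * 61 * 0.4 = 0.2440 m

0.2440 m


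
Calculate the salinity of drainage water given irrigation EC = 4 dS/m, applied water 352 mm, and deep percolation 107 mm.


EC_dw = EC_iw * D_iw / D_dw
EC_dw = 4 * 352 / 107
EC_dw = 1408 / 107

13.1589 dS/m


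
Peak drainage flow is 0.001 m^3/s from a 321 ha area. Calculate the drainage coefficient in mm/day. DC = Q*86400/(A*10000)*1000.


DC = Q * 86400 / (A * 10000) * 1000
DC = 0.001 * 86400 / (321 * 10000) * 1000
DC = 86400.0000 / 3210000

0.0269 mm/day


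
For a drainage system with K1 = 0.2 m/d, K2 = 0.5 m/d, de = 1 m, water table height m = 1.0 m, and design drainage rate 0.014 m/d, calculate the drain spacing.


S^2 = 8*K2*de*m/q + 4*K1*m^2/q
S^2 = 8*0.5*1*1.0/0.014 + 4*0.2*1.0^2/0.014
S = sqrt(342.8571)

18.5164 m


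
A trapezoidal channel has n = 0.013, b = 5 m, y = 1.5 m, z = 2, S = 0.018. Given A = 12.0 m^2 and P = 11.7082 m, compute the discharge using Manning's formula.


R = A/P = 12.0/11.7082 = 1.024923
Q = (1/0.013) * 12.0 * 1.024923^(2/3) * 0.018^0.5

125.8930 m^3/s


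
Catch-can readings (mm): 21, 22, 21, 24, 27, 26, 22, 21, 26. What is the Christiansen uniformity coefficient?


mean = 23.333333 mm
MAD = 2.148148 mm
CU = (1 - 2.148148/23.333333)*100

90.7937 %


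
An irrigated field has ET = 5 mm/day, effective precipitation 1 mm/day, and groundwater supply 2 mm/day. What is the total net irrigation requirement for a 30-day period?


Daily deficit = ET - Pe - GW = 5 - 1 - 2 = 2 mm/day
NIR = 2 * 30 = 60 mm

60.0000 mm


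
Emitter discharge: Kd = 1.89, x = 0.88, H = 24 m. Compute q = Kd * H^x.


q = Kd * H^x = 1.89 * 24^0.88 = 1.89 * 16.390262

30.9776 L/h


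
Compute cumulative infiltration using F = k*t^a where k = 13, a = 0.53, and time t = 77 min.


F = k * t^a = 13 * 77^0.53
F = 13 * 9.996318

129.9521 mm


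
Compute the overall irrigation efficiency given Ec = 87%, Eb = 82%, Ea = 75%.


Ec = 0.87, Eb = 0.82, Ea = 0.75
E = 0.87 * 0.82 * 0.75 * 100 = 53.5050%

53.5050 %


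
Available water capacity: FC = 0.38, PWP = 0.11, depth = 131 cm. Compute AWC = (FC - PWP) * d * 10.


AWC = (FC - PWP) * d * 10
AWC = (0.38 - 0.11) * 131 * 10
AWC = 0.2700 * 131 * 10

353.7000 mm


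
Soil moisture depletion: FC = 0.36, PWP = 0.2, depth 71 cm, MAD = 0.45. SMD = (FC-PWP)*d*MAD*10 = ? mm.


SMD = (FC - PWP) * d * MAD * 10
SMD = (0.36 - 0.2) * 71 * 0.45 * 10
SMD = 0.1600 * 71 * 0.45 * 10

51.1200 mm


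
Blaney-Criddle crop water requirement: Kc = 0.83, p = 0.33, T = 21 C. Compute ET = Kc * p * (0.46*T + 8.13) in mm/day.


ET = Kc * p * (0.46*T + 8.13)
ET = 0.83 * 0.33 * (0.46*21 + 8.13)
ET = 0.83 * 0.33 * 17.7900

4.8727 mm/day


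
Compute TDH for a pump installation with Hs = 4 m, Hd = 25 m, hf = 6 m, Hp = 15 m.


TDH = Hs + Hd + hf + Hp = 4 + 25 + 6 + 15 = 50

50 m


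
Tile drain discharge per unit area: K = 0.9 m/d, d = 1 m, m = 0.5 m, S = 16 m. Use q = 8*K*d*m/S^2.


q = 8*K*d*m/S^2
q = 8*0.9*1*0.5/16^2
q = 3.6000 / 256

0.0141 m/d


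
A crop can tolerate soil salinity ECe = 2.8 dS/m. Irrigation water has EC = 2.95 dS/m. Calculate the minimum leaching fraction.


LR = ECiw / (5*ECe - ECiw)
LR = 2.95 / (5*2.8 - 2.95)
LR = 2.95 / 11.0500

0.2670


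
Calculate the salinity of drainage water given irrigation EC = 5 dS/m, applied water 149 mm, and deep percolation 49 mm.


EC_dw = EC_iw * D_iw / D_dw
EC_dw = 5 * 149 / 49
EC_dw = 745 / 49

15.2041 dS/m


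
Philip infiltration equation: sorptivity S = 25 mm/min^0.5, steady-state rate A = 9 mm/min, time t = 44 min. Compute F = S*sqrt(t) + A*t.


F = S*sqrt(t) + A*t
F = 25*sqrt(44) + 9*44
F = 25*6.633250 + 396

561.8312 mm


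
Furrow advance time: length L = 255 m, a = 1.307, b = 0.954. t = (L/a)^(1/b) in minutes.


t = (L/a)^(1/b)
t = (255/1.307)^(1/0.954)
t = 195.103290^(1/0.954)

251.5919 min


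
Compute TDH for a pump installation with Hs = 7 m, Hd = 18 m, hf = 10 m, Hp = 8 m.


TDH = Hs + Hd + hf + Hp = 7 + 18 + 10 + 8 = 43

43 m


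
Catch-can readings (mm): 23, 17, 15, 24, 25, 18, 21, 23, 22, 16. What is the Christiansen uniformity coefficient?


mean = 20.400000 mm
MAD = 3.120000 mm
CU = (1 - 3.120000/20.400000)*100

84.7059 %


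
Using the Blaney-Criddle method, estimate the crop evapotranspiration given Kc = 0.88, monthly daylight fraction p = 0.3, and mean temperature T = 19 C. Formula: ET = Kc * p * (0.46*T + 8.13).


ET = Kc * p * (0.46*T + 8.13)
ET = 0.88 * 0.3 * (0.46*19 + 8.13)
ET = 0.88 * 0.3 * 16.8700

4.4537 mm/day


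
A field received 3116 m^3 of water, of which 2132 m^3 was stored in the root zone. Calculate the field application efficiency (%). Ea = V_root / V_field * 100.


Ea = V_root / V_field * 100 = 2132 / 3116 * 100 = 68.4211%

68.4211 %


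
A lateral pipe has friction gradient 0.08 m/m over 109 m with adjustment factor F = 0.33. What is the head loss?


hf = J * L * F = 0.08 * 109 * 0.33 = 2.8776 m

2.8776 m


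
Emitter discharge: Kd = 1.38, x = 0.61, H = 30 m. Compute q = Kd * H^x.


q = Kd * H^x = 1.38 * 30^0.61 = 1.38 * 7.962400

10.9881 L/h


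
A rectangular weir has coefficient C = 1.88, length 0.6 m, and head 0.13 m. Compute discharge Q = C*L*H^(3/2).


Q = C * L * H^(3/2) = 1.88 * 0.6 * 0.13^1.5 = 1.88 * 0.6 * 0.046872

0.0529 m^3/s


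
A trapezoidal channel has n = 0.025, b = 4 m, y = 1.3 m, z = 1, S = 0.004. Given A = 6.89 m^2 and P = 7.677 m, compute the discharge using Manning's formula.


R = A/P = 6.89/7.677 = 0.897486
Q = (1/0.025) * 6.89 * 0.897486^(2/3) * 0.004^0.5

16.2179 m^3/s


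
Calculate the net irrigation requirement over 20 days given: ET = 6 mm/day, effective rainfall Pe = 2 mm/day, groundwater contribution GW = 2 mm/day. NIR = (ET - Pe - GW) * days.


Daily deficit = ET - Pe - GW = 6 - 2 - 2 = 2 mm/day
NIR = 2 * 20 = 40 mm

40.0000 mm


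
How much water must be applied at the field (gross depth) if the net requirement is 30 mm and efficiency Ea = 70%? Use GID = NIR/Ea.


Ea = 70% = 0.7
GID = NIR / Ea = 30 / 0.7 = 42.8571 mm

42.8571 mm


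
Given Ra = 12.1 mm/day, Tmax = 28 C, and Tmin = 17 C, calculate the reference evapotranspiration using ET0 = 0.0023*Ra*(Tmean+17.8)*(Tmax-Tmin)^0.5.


Tmean = (Tmax + Tmin)/2 = (28 + 17)/2 = 22.5
ET0 = 0.0023 * 12.1 * (22.5 + 17.8) * sqrt(28 - 17)
ET0 = 0.0023 * 12.1 * 40.3 * 3.316625

3.7198 mm/day


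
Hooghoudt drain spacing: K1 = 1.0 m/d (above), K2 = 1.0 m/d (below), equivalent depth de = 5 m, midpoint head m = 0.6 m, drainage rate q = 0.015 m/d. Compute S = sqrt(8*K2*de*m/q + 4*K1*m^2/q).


S^2 = 8*K2*de*m/q + 4*K1*m^2/q
S^2 = 8*1.0*5*0.6/0.015 + 4*1.0*0.6^2/0.015
S = sqrt(1696.0000)

41.1825 m


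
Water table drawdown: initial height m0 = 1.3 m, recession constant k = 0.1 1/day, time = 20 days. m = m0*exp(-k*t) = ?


m = m0 * exp(-k*t)
m = 1.3 * exp(-0.1 * 20)
m = 1.3 * exp(-2.0000)

0.1759 m


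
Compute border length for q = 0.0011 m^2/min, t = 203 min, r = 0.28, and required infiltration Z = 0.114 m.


L = q*t/((1+r)*Z)
L = 0.0011*203/((1+0.28)*0.114)
L = 0.2233/0.14592

1.5303 m


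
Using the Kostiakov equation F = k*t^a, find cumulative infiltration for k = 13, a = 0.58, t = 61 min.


F = k * t^a = 13 * 61^0.58
F = 13 * 10.851538

141.0700 mm


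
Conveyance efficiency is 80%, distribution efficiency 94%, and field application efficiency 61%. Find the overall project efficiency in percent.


Ec = 0.8, Eb = 0.94, Ea = 0.61
E = 0.8 * 0.94 * 0.61 * 100 = 45.8720%

45.8720 %


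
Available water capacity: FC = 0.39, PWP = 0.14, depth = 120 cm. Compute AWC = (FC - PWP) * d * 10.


AWC = (FC - PWP) * d * 10
AWC = (0.39 - 0.14) * 120 * 10
AWC = 0.2500 * 120 * 10

300.0000 mm


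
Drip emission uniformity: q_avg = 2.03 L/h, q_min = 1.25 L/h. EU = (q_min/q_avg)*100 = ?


EU = (q_min/q_avg)*100 = (1.25/2.03)*100 = 61.5764%

61.5764 %


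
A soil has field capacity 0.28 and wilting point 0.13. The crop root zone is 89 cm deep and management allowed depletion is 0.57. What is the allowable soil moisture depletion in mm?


SMD = (FC - PWP) * d * MAD * 10
SMD = (0.28 - 0.13) * 89 * 0.57 * 10
SMD = 0.1500 * 89 * 0.57 * 10

76.0950 mm


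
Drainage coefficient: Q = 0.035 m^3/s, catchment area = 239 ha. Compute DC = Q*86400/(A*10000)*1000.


DC = Q * 86400 / (A * 10000) * 1000
DC = 0.035 * 86400 / (239 * 10000) * 1000
DC = 3024000.0000 / 2390000

1.2653 mm/day


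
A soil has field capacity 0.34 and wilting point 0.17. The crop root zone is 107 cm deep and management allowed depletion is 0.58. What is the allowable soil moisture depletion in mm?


SMD = (FC - PWP) * d * MAD * 10
SMD = (0.34 - 0.17) * 107 * 0.58 * 10
SMD = 0.1700 * 107 * 0.58 * 10

105.5020 mm


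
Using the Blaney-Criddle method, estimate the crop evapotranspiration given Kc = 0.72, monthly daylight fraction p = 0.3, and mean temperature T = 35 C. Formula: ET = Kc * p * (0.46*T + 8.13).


ET = Kc * p * (0.46*T + 8.13)
ET = 0.72 * 0.3 * (0.46*35 + 8.13)
ET = 0.72 * 0.3 * 24.2300

5.2337 mm/day


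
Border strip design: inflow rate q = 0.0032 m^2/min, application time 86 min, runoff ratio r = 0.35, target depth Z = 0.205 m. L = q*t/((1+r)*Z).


L = q*t/((1+r)*Z)
L = 0.0032*86/((1+0.35)*0.205)
L = 0.2752/0.27675

0.9944 m


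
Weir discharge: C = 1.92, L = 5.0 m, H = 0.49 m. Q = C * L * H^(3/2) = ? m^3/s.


Q = C * L * H^(3/2) = 1.92 * 5.0 * 0.49^1.5 = 1.92 * 5.0 * 0.343000

3.2928 m^3/s


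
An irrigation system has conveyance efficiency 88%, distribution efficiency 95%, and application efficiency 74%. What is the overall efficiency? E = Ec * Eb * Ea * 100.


Ec = 0.88, Eb = 0.95, Ea = 0.74
E = 0.88 * 0.95 * 0.74 * 100 = 61.8640%

61.8640 %


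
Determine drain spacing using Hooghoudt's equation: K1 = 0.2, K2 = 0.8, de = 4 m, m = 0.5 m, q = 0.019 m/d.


S^2 = 8*K2*de*m/q + 4*K1*m^2/q
S^2 = 8*0.8*4*0.5/0.019 + 4*0.2*0.5^2/0.019
S = sqrt(684.2105)

26.1574 m


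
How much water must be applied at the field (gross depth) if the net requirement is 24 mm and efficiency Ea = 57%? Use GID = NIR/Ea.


Ea = 57% = 0.57
GID = NIR / Ea = 24 / 0.57 = 42.1053 mm

42.1053 mm


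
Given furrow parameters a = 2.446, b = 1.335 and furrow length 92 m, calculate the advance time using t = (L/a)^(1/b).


t = (L/a)^(1/b)
t = (92/2.446)^(1/1.335)
t = 37.612428^(1/1.335)

15.1364 min


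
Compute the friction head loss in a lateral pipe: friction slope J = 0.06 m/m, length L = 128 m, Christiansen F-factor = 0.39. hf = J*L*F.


hf = J * L * F = 0.06 * 128 * 0.39 = 2.9952 m

2.9952 m


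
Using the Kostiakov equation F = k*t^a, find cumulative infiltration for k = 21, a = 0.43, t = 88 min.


F = k * t^a = 21 * 88^0.43
F = 21 * 6.856896

143.9948 mm


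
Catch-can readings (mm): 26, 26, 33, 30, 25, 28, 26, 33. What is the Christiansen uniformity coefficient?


mean = 28.375000 mm
MAD = 2.718750 mm
CU = (1 - 2.718750/28.375000)*100

90.4185 %


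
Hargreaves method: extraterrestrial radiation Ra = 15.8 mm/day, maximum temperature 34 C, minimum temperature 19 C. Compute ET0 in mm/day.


Tmean = (Tmax + Tmin)/2 = (34 + 19)/2 = 26.5
ET0 = 0.0023 * 15.8 * (26.5 + 17.8) * sqrt(34 - 19)
ET0 = 0.0023 * 15.8 * 44.3 * 3.872983

6.2350 mm/day


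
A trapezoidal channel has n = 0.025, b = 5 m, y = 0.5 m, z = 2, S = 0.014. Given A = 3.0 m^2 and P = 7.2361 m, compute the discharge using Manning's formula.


R = A/P = 3.0/7.2361 = 0.414588
Q = (1/0.025) * 3.0 * 0.414588^(2/3) * 0.014^0.5

7.8945 m^3/s


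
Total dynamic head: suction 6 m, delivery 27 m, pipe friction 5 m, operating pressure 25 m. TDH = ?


TDH = Hs + Hd + hf + Hp = 6 + 27 + 5 + 25 = 63

63 m


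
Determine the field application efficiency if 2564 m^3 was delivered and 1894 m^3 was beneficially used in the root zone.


Ea = V_root / V_field * 100 = 1894 / 2564 * 100 = 73.8690%

73.8690 %


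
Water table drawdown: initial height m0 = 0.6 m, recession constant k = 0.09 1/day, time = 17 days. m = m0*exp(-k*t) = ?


m = m0 * exp(-k*t)
m = 0.6 * exp(-0.09 * 17)
m = 0.6 * exp(-1.5300)

0.1299 m


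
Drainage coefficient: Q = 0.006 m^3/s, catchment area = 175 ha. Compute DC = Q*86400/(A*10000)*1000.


DC = Q * 86400 / (A * 10000) * 1000
DC = 0.006 * 86400 / (175 * 10000) * 1000
DC = 518400.0000 / 1750000

0.2962 mm/day


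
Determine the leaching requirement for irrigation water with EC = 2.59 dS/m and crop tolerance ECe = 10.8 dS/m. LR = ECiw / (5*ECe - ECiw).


LR = ECiw / (5*ECe - ECiw)
LR = 2.59 / (5*10.8 - 2.59)
LR = 2.59 / 51.4100

0.0504


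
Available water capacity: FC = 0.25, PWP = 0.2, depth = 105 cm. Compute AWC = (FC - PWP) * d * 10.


AWC = (FC - PWP) * d * 10
AWC = (0.25 - 0.2) * 105 * 10
AWC = 0.0500 * 105 * 10

52.5000 mm


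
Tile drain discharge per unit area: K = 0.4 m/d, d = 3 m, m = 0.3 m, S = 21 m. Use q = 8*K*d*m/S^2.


q = 8*K*d*m/S^2
q = 8*0.4*3*0.3/21^2
q = 2.8800 / 441

0.0065 m/d


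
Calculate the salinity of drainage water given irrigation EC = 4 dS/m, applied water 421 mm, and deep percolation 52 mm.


EC_dw = EC_iw * D_iw / D_dw
EC_dw = 4 * 421 / 52
EC_dw = 1684 / 52

32.3846 dS/m


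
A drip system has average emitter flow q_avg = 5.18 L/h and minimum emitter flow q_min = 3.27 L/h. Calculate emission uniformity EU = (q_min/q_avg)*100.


EU = (q_min/q_avg)*100 = (3.27/5.18)*100 = 63.1274%

63.1274 %


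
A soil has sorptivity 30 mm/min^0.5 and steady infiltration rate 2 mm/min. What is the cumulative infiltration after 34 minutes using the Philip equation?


F = S*sqrt(t) + A*t
F = 30*sqrt(34) + 2*34
F = 30*5.830952 + 68

242.9286 mm


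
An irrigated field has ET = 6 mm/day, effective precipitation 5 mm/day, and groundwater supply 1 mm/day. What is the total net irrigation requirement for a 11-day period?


Daily deficit = ET - Pe - GW = 6 - 5 - 1 = 0 mm/day
NIR = 0 * 11 = 0 mm

0 mm


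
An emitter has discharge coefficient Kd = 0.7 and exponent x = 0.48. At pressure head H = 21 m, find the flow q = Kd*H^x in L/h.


q = Kd * H^x = 0.7 * 21^0.48 = 0.7 * 4.311866

3.0183 L/h


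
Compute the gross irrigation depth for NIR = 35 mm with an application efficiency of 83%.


Ea = 83% = 0.83
GID = NIR / Ea = 35 / 0.83 = 42.1687 mm

42.1687 mm


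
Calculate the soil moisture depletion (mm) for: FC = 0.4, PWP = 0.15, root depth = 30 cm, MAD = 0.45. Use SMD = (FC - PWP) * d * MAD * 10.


SMD = (FC - PWP) * d * MAD * 10
SMD = (0.4 - 0.15) * 30 * 0.45 * 10
SMD = 0.2500 * 30 * 0.45 * 10

33.7500 mm


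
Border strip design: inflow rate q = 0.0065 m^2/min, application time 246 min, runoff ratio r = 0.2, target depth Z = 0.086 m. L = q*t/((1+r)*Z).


L = q*t/((1+r)*Z)
L = 0.0065*246/((1+0.2)*0.086)
L = 1.599/0.1032

15.4942 m


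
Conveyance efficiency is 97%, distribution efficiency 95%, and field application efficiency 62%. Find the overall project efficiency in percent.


Ec = 0.97, Eb = 0.95, Ea = 0.62
E = 0.97 * 0.95 * 0.62 * 100 = 57.1330%

57.1330 %


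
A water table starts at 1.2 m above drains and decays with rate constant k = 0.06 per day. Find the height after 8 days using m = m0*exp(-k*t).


m = m0 * exp(-k*t)
m = 1.2 * exp(-0.06 * 8)
m = 1.2 * exp(-0.4800)

0.7425 m


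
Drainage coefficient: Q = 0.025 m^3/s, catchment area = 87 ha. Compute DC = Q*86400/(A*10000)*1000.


DC = Q * 86400 / (A * 10000) * 1000
DC = 0.025 * 86400 / (87 * 10000) * 1000
DC = 2160000.0000 / 870000

2.4828 mm/day


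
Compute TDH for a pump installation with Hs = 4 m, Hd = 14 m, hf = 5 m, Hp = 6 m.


TDH = Hs + Hd + hf + Hp = 4 + 14 + 5 + 6 = 29

29 m


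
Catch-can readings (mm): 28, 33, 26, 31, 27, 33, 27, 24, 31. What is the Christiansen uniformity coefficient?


mean = 28.888889 mm
MAD = 2.765432 mm
CU = (1 - 2.765432/28.888889)*100

90.4274 %


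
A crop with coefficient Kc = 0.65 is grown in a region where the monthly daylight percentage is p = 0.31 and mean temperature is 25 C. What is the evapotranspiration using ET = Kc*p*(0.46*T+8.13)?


ET = Kc * p * (0.46*T + 8.13)
ET = 0.65 * 0.31 * (0.46*25 + 8.13)
ET = 0.65 * 0.31 * 19.6300

3.9554 mm/day


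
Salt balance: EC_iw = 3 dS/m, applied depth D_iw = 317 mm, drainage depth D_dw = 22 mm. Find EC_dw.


EC_dw = EC_iw * D_iw / D_dw
EC_dw = 3 * 317 / 22
EC_dw = 951 / 22

43.2273 dS/m


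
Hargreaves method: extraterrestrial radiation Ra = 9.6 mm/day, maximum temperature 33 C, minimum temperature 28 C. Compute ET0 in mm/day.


Tmean = (Tmax + Tmin)/2 = (33 + 28)/2 = 30.5
ET0 = 0.0023 * 9.6 * (30.5 + 17.8) * sqrt(33 - 28)
ET0 = 0.0023 * 9.6 * 48.3 * 2.236068

2.3847 mm/day


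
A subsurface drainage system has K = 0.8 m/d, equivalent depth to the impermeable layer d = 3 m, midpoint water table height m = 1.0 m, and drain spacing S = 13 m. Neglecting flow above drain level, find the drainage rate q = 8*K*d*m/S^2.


q = 8*K*d*m/S^2
q = 8*0.8*3*1.0/13^2
q = 19.2000 / 169

0.1136 m/d


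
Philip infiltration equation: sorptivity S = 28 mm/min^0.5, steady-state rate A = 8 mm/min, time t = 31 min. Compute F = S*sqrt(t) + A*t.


F = S*sqrt(t) + A*t
F = 28*sqrt(31) + 8*31
F = 28*5.567764 + 248

403.8974 mm


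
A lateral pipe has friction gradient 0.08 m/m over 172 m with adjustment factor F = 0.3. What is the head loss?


hf = J * L * F = 0.08 * 172 * 0.3 = 4.1280 m

4.1280 m


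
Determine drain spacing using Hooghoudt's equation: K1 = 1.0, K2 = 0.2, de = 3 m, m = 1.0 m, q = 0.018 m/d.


S^2 = 8*K2*de*m/q + 4*K1*m^2/q
S^2 = 8*0.2*3*1.0/0.018 + 4*1.0*1.0^2/0.018
S = sqrt(488.8889)

22.1108 m


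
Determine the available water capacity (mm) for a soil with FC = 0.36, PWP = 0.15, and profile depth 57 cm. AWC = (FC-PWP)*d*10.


AWC = (FC - PWP) * d * 10
AWC = (0.36 - 0.15) * 57 * 10
AWC = 0.2100 * 57 * 10

119.7000 mm


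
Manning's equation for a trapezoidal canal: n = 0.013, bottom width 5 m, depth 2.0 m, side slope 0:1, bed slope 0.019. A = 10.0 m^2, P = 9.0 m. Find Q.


R = A/P = 10.0/9.0 = 1.111111
Q = (1/0.013) * 10.0 * 1.111111^(2/3) * 0.019^0.5

113.7466 m^3/s


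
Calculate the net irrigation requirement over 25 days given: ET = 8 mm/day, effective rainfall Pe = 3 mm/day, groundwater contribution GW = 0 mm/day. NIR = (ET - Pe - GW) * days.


Daily deficit = ET - Pe - GW = 8 - 3 - 0 = 5 mm/day
NIR = 5 * 25 = 125 mm

125.0000 mm


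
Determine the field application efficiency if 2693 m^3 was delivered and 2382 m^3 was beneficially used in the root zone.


Ea = V_root / V_field * 100 = 2382 / 2693 * 100 = 88.4515%

88.4515 %


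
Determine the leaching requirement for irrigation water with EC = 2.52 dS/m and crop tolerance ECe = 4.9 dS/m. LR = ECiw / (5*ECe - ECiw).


LR = ECiw / (5*ECe - ECiw)
LR = 2.52 / (5*4.9 - 2.52)
LR = 2.52 / 21.9800

0.1146


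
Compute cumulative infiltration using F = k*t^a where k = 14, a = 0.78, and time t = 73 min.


F = k * t^a = 14 * 73^0.78
F = 14 * 28.404806

397.6673 mm


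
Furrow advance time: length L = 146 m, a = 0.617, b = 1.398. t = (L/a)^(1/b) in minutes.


t = (L/a)^(1/b)
t = (146/0.617)^(1/1.398)
t = 236.628849^(1/1.398)

49.9101 min


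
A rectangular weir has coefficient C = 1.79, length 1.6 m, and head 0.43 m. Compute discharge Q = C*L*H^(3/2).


Q = C * L * H^(3/2) = 1.79 * 1.6 * 0.43^1.5 = 1.79 * 1.6 * 0.281970

0.8076 m^3/s


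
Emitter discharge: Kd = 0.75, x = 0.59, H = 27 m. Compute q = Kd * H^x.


q = Kd * H^x = 0.75 * 27^0.59 = 0.75 * 6.990442

5.2428 L/h


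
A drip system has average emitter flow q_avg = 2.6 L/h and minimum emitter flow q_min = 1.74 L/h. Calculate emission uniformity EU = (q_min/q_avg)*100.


EU = (q_min/q_avg)*100 = (1.74/2.6)*100 = 66.9231%

66.9231 %


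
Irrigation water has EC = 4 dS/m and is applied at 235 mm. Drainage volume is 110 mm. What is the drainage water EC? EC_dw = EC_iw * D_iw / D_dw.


EC_dw = EC_iw * D_iw / D_dw
EC_dw = 4 * 235 / 110
EC_dw = 940 / 110

8.5455 dS/m


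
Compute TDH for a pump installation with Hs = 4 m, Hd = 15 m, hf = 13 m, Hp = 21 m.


TDH = Hs + Hd + hf + Hp = 4 + 15 + 13 + 21 = 53

53 m


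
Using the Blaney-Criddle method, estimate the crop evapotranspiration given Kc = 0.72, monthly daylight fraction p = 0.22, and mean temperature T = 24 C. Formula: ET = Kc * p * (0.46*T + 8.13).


ET = Kc * p * (0.46*T + 8.13)
ET = 0.72 * 0.22 * (0.46*24 + 8.13)
ET = 0.72 * 0.22 * 19.1700

3.0365 mm/day


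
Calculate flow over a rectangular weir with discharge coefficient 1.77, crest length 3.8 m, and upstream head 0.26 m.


Q = C * L * H^(3/2) = 1.77 * 3.8 * 0.26^1.5 = 1.77 * 3.8 * 0.132575

0.8917 m^3/s


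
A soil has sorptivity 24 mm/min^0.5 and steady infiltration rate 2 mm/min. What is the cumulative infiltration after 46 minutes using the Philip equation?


F = S*sqrt(t) + A*t
F = 24*sqrt(46) + 2*46
F = 24*6.782330 + 92

254.7759 mm


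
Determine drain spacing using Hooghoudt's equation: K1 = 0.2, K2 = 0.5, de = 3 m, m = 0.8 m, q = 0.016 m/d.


S^2 = 8*K2*de*m/q + 4*K1*m^2/q
S^2 = 8*0.5*3*0.8/0.016 + 4*0.2*0.8^2/0.016
S = sqrt(632.0000)

25.1396 m


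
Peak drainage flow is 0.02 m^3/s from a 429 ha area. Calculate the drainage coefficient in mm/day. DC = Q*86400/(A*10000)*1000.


DC = Q * 86400 / (A * 10000) * 1000
DC = 0.02 * 86400 / (429 * 10000) * 1000
DC = 1728000.0000 / 4290000

0.4028 mm/day


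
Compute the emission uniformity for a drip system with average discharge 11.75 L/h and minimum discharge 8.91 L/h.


EU = (q_min/q_avg)*100 = (8.91/11.75)*100 = 75.8298%

75.8298 %


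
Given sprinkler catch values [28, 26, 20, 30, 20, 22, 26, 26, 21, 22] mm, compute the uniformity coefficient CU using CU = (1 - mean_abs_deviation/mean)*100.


mean = 24.100000 mm
MAD = 3.100000 mm
CU = (1 - 3.100000/24.100000)*100

87.1369 %


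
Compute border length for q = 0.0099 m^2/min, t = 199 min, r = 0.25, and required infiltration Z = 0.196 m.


L = q*t/((1+r)*Z)
L = 0.0099*199/((1+0.25)*0.196)
L = 1.9701/0.245

8.0412 m


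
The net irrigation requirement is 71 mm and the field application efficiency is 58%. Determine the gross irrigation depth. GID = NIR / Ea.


Ea = 58% = 0.58
GID = NIR / Ea = 71 / 0.58 = 122.4138 mm

122.4138 mm


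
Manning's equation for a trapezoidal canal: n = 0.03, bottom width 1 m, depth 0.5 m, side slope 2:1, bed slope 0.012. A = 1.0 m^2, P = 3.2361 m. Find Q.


R = A/P = 1.0/3.2361 = 0.309014
Q = (1/0.03) * 1.0 * 0.309014^(2/3) * 0.012^0.5

1.6690 m^3/s


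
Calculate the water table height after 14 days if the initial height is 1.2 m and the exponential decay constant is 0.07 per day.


m = m0 * exp(-k*t)
m = 1.2 * exp(-0.07 * 14)
m = 1.2 * exp(-0.9800)

0.4504 m


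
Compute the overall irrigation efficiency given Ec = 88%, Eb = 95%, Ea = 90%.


Ec = 0.88, Eb = 0.95, Ea = 0.9
E = 0.88 * 0.95 * 0.9 * 100 = 75.2400%

75.2400 %


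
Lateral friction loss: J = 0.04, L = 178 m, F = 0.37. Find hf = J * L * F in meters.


hf = J * L * F = 0.04 * 178 * 0.37 = 2.6344 m

2.6344 m


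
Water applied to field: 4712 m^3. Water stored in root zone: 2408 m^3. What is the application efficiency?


Ea = V_root / V_field * 100 = 2408 / 4712 * 100 = 51.1036%

51.1036 %


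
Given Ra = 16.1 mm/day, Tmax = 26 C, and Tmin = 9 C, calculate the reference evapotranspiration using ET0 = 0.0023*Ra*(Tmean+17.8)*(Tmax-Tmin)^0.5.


Tmean = (Tmax + Tmin)/2 = (26 + 9)/2 = 17.5
ET0 = 0.0023 * 16.1 * (17.5 + 17.8) * sqrt(26 - 9)
ET0 = 0.0023 * 16.1 * 35.3 * 4.123106

5.3896 mm/day


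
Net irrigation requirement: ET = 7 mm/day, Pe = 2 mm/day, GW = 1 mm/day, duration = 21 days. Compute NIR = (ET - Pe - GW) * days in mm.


Daily deficit = ET - Pe - GW = 7 - 2 - 1 = 4 mm/day
NIR = 4 * 21 = 84 mm

84.0000 mm


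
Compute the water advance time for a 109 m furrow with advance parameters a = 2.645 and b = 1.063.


t = (L/a)^(1/b)
t = (109/2.645)^(1/1.063)
t = 41.209830^(1/1.063)

33.0587 min


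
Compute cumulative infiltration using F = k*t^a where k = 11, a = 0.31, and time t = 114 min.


F = k * t^a = 11 * 114^0.31
F = 11 * 4.341507

47.7566 mm


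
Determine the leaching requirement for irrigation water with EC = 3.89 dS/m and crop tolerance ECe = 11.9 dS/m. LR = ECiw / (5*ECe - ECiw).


LR = ECiw / (5*ECe - ECiw)
LR = 3.89 / (5*11.9 - 3.89)
LR = 3.89 / 55.6100

0.0700


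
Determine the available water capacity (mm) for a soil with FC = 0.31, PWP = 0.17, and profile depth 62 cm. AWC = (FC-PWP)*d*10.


AWC = (FC - PWP) * d * 10
AWC = (0.31 - 0.17) * 62 * 10
AWC = 0.1400 * 62 * 10

86.8000 mm


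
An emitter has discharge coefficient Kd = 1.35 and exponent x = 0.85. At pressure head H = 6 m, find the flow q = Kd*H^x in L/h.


q = Kd * H^x = 1.35 * 6^0.85 = 1.35 * 4.585942

6.1910 L/h


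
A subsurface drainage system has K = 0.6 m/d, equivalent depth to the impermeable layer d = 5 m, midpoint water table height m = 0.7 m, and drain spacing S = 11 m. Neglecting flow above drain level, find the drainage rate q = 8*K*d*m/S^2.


q = 8*K*d*m/S^2
q = 8*0.6*5*0.7/11^2
q = 16.8000 / 121

0.1388 m/d


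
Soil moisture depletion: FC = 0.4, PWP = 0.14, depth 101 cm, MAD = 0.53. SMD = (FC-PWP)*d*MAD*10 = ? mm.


SMD = (FC - PWP) * d * MAD * 10
SMD = (0.4 - 0.14) * 101 * 0.53 * 10
SMD = 0.2600 * 101 * 0.53 * 10

139.1780 mm


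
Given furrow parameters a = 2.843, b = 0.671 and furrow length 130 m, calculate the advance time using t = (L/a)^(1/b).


t = (L/a)^(1/b)
t = (130/2.843)^(1/0.671)
t = 45.726345^(1/0.671)

297.9666 min


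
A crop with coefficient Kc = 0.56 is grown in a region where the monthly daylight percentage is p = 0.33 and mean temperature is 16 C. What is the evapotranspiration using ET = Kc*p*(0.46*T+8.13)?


ET = Kc * p * (0.46*T + 8.13)
ET = 0.56 * 0.33 * (0.46*16 + 8.13)
ET = 0.56 * 0.33 * 15.4900

2.8626 mm/day


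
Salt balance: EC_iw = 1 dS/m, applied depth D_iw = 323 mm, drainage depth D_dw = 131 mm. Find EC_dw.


EC_dw = EC_iw * D_iw / D_dw
EC_dw = 1 * 323 / 131
EC_dw = 323 / 131

2.4656 dS/m


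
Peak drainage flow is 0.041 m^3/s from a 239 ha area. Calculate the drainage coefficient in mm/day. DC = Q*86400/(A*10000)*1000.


DC = Q * 86400 / (A * 10000) * 1000
DC = 0.041 * 86400 / (239 * 10000) * 1000
DC = 3542400.0000 / 2390000

1.4822 mm/day


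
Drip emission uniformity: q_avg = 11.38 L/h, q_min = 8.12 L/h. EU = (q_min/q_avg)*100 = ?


EU = (q_min/q_avg)*100 = (8.12/11.38)*100 = 71.3533%

71.3533 %


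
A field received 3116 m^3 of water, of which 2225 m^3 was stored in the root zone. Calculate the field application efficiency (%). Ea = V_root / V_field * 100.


Ea = V_root / V_field * 100 = 2225 / 3116 * 100 = 71.4056%

71.4056 %


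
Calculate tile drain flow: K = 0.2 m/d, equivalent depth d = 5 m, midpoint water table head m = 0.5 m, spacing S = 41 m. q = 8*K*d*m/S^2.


q = 8*K*d*m/S^2
q = 8*0.2*5*0.5/41^2
q = 4.0000 / 1681

0.0024 m/d


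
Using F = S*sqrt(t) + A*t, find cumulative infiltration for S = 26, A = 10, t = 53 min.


F = S*sqrt(t) + A*t
F = 26*sqrt(53) + 10*53
F = 26*7.280110 + 530

719.2829 mm


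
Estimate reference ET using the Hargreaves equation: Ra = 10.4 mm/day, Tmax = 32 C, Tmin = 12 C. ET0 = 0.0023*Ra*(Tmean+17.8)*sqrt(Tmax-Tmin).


Tmean = (Tmax + Tmin)/2 = (32 + 12)/2 = 22.0
ET0 = 0.0023 * 10.4 * (22.0 + 17.8) * sqrt(32 - 12)
ET0 = 0.0023 * 10.4 * 39.8 * 4.472136

4.2575 mm/day


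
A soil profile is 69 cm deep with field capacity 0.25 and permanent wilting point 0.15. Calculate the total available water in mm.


AWC = (FC - PWP) * d * 10
AWC = (0.25 - 0.15) * 69 * 10
AWC = 0.1000 * 69 * 10

69.0000 mm


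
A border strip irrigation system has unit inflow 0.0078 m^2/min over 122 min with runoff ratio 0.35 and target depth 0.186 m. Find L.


L = q*t/((1+r)*Z)
L = 0.0078*122/((1+0.35)*0.186)
L = 0.9516/0.2511

3.7897 m


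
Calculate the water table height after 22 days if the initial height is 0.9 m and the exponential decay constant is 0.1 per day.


m = m0 * exp(-k*t)
m = 0.9 * exp(-0.1 * 22)
m = 0.9 * exp(-2.2000)

0.0997 m


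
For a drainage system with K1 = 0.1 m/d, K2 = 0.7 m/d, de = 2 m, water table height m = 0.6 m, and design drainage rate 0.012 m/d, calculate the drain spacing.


S^2 = 8*K2*de*m/q + 4*K1*m^2/q
S^2 = 8*0.7*2*0.6/0.012 + 4*0.1*0.6^2/0.012
S = sqrt(572.0000)

23.9165 m


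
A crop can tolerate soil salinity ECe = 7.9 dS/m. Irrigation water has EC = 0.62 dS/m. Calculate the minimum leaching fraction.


LR = ECiw / (5*ECe - ECiw)
LR = 0.62 / (5*7.9 - 0.62)
LR = 0.62 / 38.8800

0.0159


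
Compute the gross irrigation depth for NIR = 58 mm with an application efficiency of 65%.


Ea = 65% = 0.65
GID = NIR / Ea = 58 / 0.65 = 89.2308 mm

89.2308 mm


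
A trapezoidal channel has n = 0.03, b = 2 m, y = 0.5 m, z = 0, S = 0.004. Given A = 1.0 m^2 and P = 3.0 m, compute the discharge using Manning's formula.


R = A/P = 1.0/3.0 = 0.333333
Q = (1/0.03) * 1.0 * 0.333333^(2/3) * 0.004^0.5

1.0135 m^3/s


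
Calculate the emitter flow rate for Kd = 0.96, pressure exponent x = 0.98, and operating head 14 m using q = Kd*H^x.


q = Kd * H^x = 0.96 * 14^0.98 = 0.96 * 13.280226

12.7490 L/h


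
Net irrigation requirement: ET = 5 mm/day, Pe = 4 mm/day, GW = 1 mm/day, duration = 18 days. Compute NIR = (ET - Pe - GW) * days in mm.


Daily deficit = ET - Pe - GW = 5 - 4 - 1 = 0 mm/day
NIR = 0 * 18 = 0 mm

0 mm


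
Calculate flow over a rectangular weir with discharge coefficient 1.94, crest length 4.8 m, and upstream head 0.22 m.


Q = C * L * H^(3/2) = 1.94 * 4.8 * 0.22^1.5 = 1.94 * 4.8 * 0.103189

0.9609 m^3/s


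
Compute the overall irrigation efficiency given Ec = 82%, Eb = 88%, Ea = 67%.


Ec = 0.82, Eb = 0.88, Ea = 0.67
E = 0.82 * 0.88 * 0.67 * 100 = 48.3472%

48.3472 %


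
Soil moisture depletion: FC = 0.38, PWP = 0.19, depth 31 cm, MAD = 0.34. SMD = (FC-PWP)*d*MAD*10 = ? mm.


SMD = (FC - PWP) * d * MAD * 10
SMD = (0.38 - 0.19) * 31 * 0.34 * 10
SMD = 0.1900 * 31 * 0.34 * 10

20.0260 mm


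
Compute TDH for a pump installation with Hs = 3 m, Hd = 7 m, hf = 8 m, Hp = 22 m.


TDH = Hs + Hd + hf + Hp = 3 + 7 + 8 + 22 = 40

40 m


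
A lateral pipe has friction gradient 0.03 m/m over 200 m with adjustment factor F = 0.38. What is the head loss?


hf = J * L * F = 0.03 * 200 * 0.38 = 2.2800 m

2.2800 m


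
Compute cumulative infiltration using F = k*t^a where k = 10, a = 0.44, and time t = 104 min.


F = k * t^a = 10 * 104^0.44
F = 10 * 7.717820

77.1782 mm


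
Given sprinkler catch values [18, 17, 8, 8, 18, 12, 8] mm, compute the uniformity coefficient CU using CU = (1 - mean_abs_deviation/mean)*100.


mean = 12.714286 mm
MAD = 4.244898 mm
CU = (1 - 4.244898/12.714286)*100

66.6132 %


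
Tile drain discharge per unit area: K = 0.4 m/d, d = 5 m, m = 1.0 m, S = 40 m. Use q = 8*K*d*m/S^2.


q = 8*K*d*m/S^2
q = 8*0.4*5*1.0/40^2
q = 16.0000 / 1600

0.0100 m/d


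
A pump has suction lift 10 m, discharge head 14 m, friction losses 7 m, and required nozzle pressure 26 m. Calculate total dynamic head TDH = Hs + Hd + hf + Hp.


TDH = Hs + Hd + hf + Hp = 10 + 14 + 7 + 26 = 57

57 m


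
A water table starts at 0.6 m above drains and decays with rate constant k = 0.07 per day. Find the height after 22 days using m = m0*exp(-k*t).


m = m0 * exp(-k*t)
m = 0.6 * exp(-0.07 * 22)
m = 0.6 * exp(-1.5400)

0.1286 m


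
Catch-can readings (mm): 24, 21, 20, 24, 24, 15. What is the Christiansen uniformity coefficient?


mean = 21.333333 mm
MAD = 2.666667 mm
CU = (1 - 2.666667/21.333333)*100

87.5000 %


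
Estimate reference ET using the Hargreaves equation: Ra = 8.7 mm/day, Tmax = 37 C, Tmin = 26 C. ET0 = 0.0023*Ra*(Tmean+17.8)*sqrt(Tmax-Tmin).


Tmean = (Tmax + Tmin)/2 = (37 + 26)/2 = 31.5
ET0 = 0.0023 * 8.7 * (31.5 + 17.8) * sqrt(37 - 26)
ET0 = 0.0023 * 8.7 * 49.3 * 3.316625

3.2718 mm/day


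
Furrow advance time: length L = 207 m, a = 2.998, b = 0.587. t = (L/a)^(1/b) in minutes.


t = (L/a)^(1/b)
t = (207/2.998)^(1/0.587)
t = 69.046031^(1/0.587)

1358.6743 min
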